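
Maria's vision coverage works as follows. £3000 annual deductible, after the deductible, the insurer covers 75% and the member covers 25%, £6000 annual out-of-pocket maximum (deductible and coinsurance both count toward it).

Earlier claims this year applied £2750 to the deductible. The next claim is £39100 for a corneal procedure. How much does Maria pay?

£3250

£2750 of the £3000 deductible is already met, leaving £250.
After the £250 deductible portion, £39100 − £250 = £38850 is subject to coinsurance.
Coinsurance: £38850 × 25% = £9712.50.
So the member owes £250 + £9712.50 = £9962.50 before any cap.
Adding £9962.50 to the £2750 already spent would give £12712.50, which exceeds the £6000 cap; the member pays just £6000 − £2750 = £3250.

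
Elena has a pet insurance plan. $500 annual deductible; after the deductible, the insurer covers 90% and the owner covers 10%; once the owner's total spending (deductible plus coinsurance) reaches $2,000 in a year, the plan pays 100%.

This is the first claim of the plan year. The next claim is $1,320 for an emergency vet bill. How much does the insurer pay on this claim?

Nothing has been paid toward the $500 deductible, so the first $500 of this charge is applied there.
The remaining $820 (= $1,320 − $500) moves to coinsurance.
10% of $820 = $82 falls to the owner.
That puts the owner's cost at $500 + $82 = $582 before any cap.
Year-to-date out-of-pocket becomes $0 + $582 = $582, still under the $2,000 maximum, so no cap applies.
The plan picks up $1,320 − $582 = $738.

$738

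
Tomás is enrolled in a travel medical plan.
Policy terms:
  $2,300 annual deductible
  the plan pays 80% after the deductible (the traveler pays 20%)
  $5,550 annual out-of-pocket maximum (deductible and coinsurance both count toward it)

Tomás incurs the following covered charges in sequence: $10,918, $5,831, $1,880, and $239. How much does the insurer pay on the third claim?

Claim 1 — $10,918: deductible takes $2,300, $8,618 remains; coinsurance $8,618 × 20% = $1,723.60. Traveler pays $4,023.60; OOP now $4,023.60. Insurer: $10,918 − $4,023.60 = $6,894.40.
Claim 2 — $5,831: 20% coinsurance on $5,831 = $1,166.20. Traveler owes $1,166.20 (running OOP $5,189.80). Insurer: $5,831 − $1,166.20 = $4,664.80.
Claim 3 — $1,880: 20% coinsurance on $1,880 = $376. OOP would hit $5,565.80 > $5,550, so the cap limits the traveler to $5,550 − $5,189.80 = $360.20. Insurer: $1,880 − $360.20 = $1,519.80.

$1,519.80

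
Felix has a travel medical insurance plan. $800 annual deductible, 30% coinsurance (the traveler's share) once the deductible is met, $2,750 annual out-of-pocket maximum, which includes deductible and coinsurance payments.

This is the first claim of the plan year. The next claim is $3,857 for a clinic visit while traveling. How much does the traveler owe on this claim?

$1,717.10

Deductible not yet touched, so the first $800 of the bill goes to the deductible.
The remaining $3,057 (= $3,857 − $800) moves to coinsurance.
30% of $3,057 = $917.10 falls to the traveler.
That puts the traveler's cost at $800 + $917.10 = $1,717.10 before any cap.
Cumulative spending $0 + $1,717.10 = $1,717.10 stays under the $2,750 maximum.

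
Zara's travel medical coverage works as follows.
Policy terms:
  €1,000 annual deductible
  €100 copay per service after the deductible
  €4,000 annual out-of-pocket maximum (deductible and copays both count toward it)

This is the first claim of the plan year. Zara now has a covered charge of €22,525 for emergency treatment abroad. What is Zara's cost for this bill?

€1,100

Nothing has been paid toward the €1,000 deductible, so the first €1,000 of this charge is applied there.
That leaves €22,525 − €1,000 = €21,525 for the copay.
Copay on this service: €100.
Traveler responsibility before any cap: €1,000 + €100 = €1,100.
Cumulative spending €0 + €1,100 = €1,100 stays under the €4,000 maximum.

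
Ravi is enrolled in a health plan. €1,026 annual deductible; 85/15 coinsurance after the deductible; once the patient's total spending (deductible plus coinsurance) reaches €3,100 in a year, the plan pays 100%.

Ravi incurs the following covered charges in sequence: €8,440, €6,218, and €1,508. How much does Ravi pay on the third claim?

€29.20

Claim 1 — €8,440: deductible takes €1,026, €7,414 remains; patient's 15% is €1,112.10. Patient owes €2,138.10 (running OOP €2,138.10).
Claim 2 — €6,218: 15% coinsurance on €6,218 = €932.70. Patient owes €932.70 (running OOP €3,070.80).
Claim 3 — €1,508: deductible already satisfied, so patient's share is 15% × €1,508 = €226.20. Adding that to €3,070.80 gives €3,297, past the €3,100 cap; patient pays only €3,100 − €3,070.80 = €29.20.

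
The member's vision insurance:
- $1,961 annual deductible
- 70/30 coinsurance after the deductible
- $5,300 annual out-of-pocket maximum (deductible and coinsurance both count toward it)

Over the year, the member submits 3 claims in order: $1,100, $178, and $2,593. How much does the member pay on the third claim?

$1,256

Claim 1 ($1,100): entire amount goes to the deductible. Cost to member: $1,100. OOP to date $1,100.
Claim 2 ($178): all of it applies to the deductible. Member pays $178; OOP now $1,278.
Claim 3 ($2,593): $683 finishes the deductible; $1,910 goes to coinsurance; 30% of $1,910 = $573. Member owes $1,256 (running OOP $2,534).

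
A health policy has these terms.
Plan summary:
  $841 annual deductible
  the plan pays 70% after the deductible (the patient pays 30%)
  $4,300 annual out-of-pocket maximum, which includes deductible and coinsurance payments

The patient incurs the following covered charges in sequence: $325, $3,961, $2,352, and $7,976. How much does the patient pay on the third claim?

$705.60

Bill 1, $325: all of it applies to the deductible. Patient pays $325; OOP now $325.
Bill 2, $3,961: $516 finishes the deductible; $3,445 goes to coinsurance; 30% of $3,445 = $1,033.50. Cost to patient: $1,549.50. OOP to date $1,874.50.
Bill 3, $2,352: 30% coinsurance on $2,352 = $705.60. Cost to patient: $705.60. OOP to date $2,580.10.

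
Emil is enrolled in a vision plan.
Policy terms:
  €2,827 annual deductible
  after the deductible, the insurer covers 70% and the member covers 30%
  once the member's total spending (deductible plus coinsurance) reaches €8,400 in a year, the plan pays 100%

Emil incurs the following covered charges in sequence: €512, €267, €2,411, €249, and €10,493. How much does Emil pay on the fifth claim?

€3,147.90

Bill 1, €512: fully absorbed by the deductible. Member owes €512 (running OOP €512).
Bill 2, €267: all of it applies to the deductible. Member pays €267; OOP now €779.
Bill 3, €2,411: €2,048 to deductible, leaving €363; member's 30% is €108.90. Member pays €2,156.90; OOP now €2,935.90.
Bill 4, €249: deductible met; 30% of €249 = €74.70. Member pays €74.70; OOP now €3,010.60.
Bill 5, €10,493: deductible met; 30% of €10,493 = €3,147.90. Cost to member: €3,147.90. OOP to date €6,158.50.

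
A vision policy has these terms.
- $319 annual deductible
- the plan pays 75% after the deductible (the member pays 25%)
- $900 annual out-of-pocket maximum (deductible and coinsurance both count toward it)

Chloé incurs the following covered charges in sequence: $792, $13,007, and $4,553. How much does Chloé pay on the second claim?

Claim 1 — $792: deductible takes $319, $473 remains; coinsurance $473 × 25% = $118.25. Member pays $437.25; OOP now $437.25.
Claim 2 — $13,007: deductible already satisfied, so member's share is 25% × $13,007 = $3,251.75. Adding that to $437.25 gives $3,689, past the $900 cap; member pays only $900 − $437.25 = $462.75.

$462.75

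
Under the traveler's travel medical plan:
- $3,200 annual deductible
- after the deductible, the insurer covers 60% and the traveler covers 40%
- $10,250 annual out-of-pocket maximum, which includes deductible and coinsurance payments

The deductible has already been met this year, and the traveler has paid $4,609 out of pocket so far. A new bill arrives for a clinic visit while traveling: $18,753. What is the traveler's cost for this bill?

The deductible is already satisfied, so the full bill goes to coinsurance.
Traveler's 40% share of $18,753 is $7,501.20.
That would bring total out-of-pocket to $12,110.20, past the $10,250 cap. The traveler is capped at $10,250 − $4,609 = $5,641 on this claim.

$5,641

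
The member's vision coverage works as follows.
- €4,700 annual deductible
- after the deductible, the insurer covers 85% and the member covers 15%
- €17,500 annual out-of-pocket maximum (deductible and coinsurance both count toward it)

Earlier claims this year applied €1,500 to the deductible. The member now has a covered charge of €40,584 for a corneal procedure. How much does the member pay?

€8,807.60

€1,500 of the €4,700 deductible is already met, leaving €3,200.
After the €3,200 deductible portion, €40,584 − €3,200 = €37,384 is subject to coinsurance.
Coinsurance: €37,384 × 15% = €5,607.60.
Member responsibility before any cap: €3,200 + €5,607.60 = €8,807.60.
Cumulative spending €1,500 + €8,807.60 = €10,307.60 stays under the €17,500 maximum.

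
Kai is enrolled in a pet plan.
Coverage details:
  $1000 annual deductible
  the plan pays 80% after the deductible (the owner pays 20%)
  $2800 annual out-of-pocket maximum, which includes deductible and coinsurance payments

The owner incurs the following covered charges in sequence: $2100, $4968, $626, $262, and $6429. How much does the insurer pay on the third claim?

Claim 1 ($2100): deductible takes $1000, $1100 remains; coinsurance $1100 × 20% = $220. Cost to owner: $1220. OOP to date $1220. Plan pays $2100 − $1220 = $880.
Claim 2 ($4968): deductible met; 20% of $4968 = $993.60. Owner pays $993.60; OOP now $2213.60. Plan pays $4968 − $993.60 = $3974.40.
Claim 3 ($626): deductible met; 20% of $626 = $125.20. Owner owes $125.20 (running OOP $2338.80). Plan pays $626 − $125.20 = $500.80.

$500.80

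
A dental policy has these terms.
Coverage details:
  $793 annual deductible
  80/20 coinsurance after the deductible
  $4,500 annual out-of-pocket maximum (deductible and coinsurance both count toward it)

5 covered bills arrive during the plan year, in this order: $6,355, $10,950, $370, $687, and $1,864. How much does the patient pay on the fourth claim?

Claim 1 ($6,355): $793 to deductible, leaving $5,562; 20% of $5,562 = $1,112.40. Patient owes $1,905.40 (running OOP $1,905.40).
Claim 2 ($10,950): deductible met; 20% of $10,950 = $2,190. Patient owes $2,190 (running OOP $4,095.40).
Claim 3 ($370): deductible already satisfied, so patient's share is 20% × $370 = $74. Cost to patient: $74. OOP to date $4,169.40.
Claim 4 ($687): 20% coinsurance on $687 = $137.40. Cost to patient: $137.40. OOP to date $4,306.80.

$137.40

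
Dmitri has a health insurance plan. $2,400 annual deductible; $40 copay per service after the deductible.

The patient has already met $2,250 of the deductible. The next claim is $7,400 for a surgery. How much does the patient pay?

$190

Remaining deductible: $2,400 − $2,250 = $150.
The remaining $7,250 (= $7,400 − $150) moves to the copay.
Copay on this service: $40.
That puts the patient's cost at $150 + $40 = $190.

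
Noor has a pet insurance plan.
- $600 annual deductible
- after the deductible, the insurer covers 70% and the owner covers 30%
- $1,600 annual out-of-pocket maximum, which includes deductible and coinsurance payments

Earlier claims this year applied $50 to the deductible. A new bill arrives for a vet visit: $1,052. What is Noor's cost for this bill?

Remaining deductible: $600 − $50 = $550.
After the $550 deductible portion, $1,052 − $550 = $502 is subject to coinsurance.
30% of $502 = $150.60 falls to the owner.
That puts the owner's cost at $550 + $150.60 = $700.60 before any cap.
Total out-of-pocket so far would be $50 + $700.60 = $750.60, below the $1,600 cap — no reduction.

$700.60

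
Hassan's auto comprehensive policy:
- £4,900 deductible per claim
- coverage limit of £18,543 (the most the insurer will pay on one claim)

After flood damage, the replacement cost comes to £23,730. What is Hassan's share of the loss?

£5,187

Subtract the deductible: £23,730 − £4,900 = £18,830.
The £18,543 per-incident cap binds; insurer pays £18,543.
Out of pocket: £23,730 − £18,543 = £5,187.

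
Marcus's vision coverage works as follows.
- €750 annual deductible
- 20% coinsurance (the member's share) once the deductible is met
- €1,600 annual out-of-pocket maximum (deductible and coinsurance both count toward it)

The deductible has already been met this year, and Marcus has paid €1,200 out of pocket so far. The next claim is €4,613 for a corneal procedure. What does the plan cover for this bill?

The deductible is already satisfied, so the full bill goes to coinsurance.
Member's 20% share of €4,613 is €922.60.
That would bring total out-of-pocket to €2,122.60, past the €1,600 cap. The member is capped at €1,600 − €1,200 = €400 on this claim.
The plan picks up €4,613 − €400 = €4,213.

€4,213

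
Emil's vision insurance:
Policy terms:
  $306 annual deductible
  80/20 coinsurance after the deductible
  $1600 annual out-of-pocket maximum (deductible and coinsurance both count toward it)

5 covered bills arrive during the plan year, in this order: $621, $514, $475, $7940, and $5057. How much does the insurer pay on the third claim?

$380

#1 ($621): deductible takes $306, $315 remains; member's 20% is $63. Cost to member: $369. OOP to date $369. Insurer: $621 − $369 = $252.
#2 ($514): deductible already satisfied, so member's share is 20% × $514 = $102.80. Member owes $102.80 (running OOP $471.80). Plan pays $514 − $102.80 = $411.20.
#3 ($475): deductible already satisfied, so member's share is 20% × $475 = $95. Member pays $95; OOP now $566.80. Insurer: $475 − $95 = $380.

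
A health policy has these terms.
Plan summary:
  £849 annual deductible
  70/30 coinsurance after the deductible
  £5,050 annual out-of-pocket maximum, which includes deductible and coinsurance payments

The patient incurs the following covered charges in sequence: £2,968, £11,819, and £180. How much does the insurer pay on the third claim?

£160.40

Bill 1, £2,968: £849 to deductible, leaving £2,119; coinsurance £2,119 × 30% = £635.70. Patient owes £1,484.70 (running OOP £1,484.70). Insurer: £2,968 − £1,484.70 = £1,483.30.
Bill 2, £11,819: deductible already satisfied, so patient's share is 30% × £11,819 = £3,545.70. Patient owes £3,545.70 (running OOP £5,030.40). Insurer: £11,819 − £3,545.70 = £8,273.30.
Bill 3, £180: deductible already satisfied, so patient's share is 30% × £180 = £54. Adding that to £5,030.40 gives £5,084.40, past the £5,050 cap; patient pays only £5,050 − £5,030.40 = £19.60. Plan pays £180 − £19.60 = £160.40.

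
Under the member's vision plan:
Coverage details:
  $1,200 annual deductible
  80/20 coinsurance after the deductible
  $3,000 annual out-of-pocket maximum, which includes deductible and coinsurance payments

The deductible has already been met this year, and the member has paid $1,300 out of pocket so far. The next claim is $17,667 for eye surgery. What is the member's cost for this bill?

$1,700

With the deductible met, the entire $17,667 is subject to coinsurance.
Member's 20% share of $17,667 is $3,533.40.
That would bring total out-of-pocket to $4,833.40, past the $3,000 cap. The member is capped at $3,000 − $1,300 = $1,700 on this claim.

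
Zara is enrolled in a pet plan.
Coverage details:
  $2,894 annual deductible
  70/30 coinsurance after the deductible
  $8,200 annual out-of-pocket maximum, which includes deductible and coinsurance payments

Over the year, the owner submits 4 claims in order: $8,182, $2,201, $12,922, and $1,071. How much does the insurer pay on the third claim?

Bill 1, $8,182: $2,894 finishes the deductible; $5,288 goes to coinsurance; 30% of $5,288 = $1,586.40. Cost to owner: $4,480.40. OOP to date $4,480.40. Plan pays $8,182 − $4,480.40 = $3,701.60.
Bill 2, $2,201: deductible met; 30% of $2,201 = $660.30. Owner pays $660.30; OOP now $5,140.70. Plan pays $2,201 − $660.30 = $1,540.70.
Bill 3, $12,922: deductible met; 30% of $12,922 = $3,876.60. Adding that to $5,140.70 gives $9,017.30, past the $8,200 cap; owner pays only $8,200 − $5,140.70 = $3,059.30. Plan pays $12,922 − $3,059.30 = $9,862.70.

$9,862.70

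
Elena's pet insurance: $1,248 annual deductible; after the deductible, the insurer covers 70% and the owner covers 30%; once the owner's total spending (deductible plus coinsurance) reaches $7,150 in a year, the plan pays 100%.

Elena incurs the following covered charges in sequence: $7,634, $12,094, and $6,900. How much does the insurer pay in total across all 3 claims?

$19,478

Claim 1 ($7,634): deductible takes $1,248, $6,386 remains; 30% of $6,386 = $1,915.80. Owner owes $3,163.80 (running OOP $3,163.80). Plan pays $7,634 − $3,163.80 = $4,470.20.
Claim 2 ($12,094): 30% coinsurance on $12,094 = $3,628.20. Owner pays $3,628.20; OOP now $6,792. Insurer: $12,094 − $3,628.20 = $8,465.80.
Claim 3 ($6,900): 30% coinsurance on $6,900 = $2,070. OOP would hit $8,862 > $7,150, so the cap limits the owner to $7,150 − $6,792 = $358. Plan pays $6,900 − $358 = $6,542.
Insurer total = bills − owner's total = $26,628 − $7,150 = $19,478.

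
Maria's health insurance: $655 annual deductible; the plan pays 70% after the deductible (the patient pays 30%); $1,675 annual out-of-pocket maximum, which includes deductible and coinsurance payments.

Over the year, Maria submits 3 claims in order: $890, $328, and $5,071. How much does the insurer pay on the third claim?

#1 ($890): $655 to deductible, leaving $235; patient's 30% is $70.50. Patient pays $725.50; OOP now $725.50. Insurer: $890 − $725.50 = $164.50.
#2 ($328): deductible already satisfied, so patient's share is 30% × $328 = $98.40. Patient pays $98.40; OOP now $823.90. Insurer: $328 − $98.40 = $229.60.
#3 ($5,071): 30% coinsurance on $5,071 = $1,521.30. That would push OOP to $2,345.20, over the $1,675 cap, so patient pays $1,675 − $823.90 = $851.10. Insurer: $5,071 − $851.10 = $4,219.90.

$4,219.90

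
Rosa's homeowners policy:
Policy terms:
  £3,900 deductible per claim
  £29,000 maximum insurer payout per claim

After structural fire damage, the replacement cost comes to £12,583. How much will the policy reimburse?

Subtract the deductible: £12,583 − £3,900 = £8,683.
£8,683 ≤ £29,000, so the limit doesn't bind; insurer pays £8,683.

£8,683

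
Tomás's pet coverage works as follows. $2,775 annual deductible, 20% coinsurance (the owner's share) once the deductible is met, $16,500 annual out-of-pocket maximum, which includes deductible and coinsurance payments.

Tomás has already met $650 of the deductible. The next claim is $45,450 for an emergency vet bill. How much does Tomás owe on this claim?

$650 of the $2,775 deductible is already met, leaving $2,125.
The remaining $43,325 (= $45,450 − $2,125) moves to coinsurance.
20% of $43,325 = $8,665 falls to the owner.
So the owner owes $2,125 + $8,665 = $10,790 before any cap.
Year-to-date out-of-pocket becomes $650 + $10,790 = $11,440, still under the $16,500 maximum, so no cap applies.

$10,790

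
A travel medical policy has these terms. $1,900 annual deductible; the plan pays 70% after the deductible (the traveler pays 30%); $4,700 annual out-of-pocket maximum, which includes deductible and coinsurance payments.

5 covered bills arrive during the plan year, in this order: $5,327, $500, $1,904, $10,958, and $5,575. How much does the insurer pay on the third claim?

$1,332.80

#1 ($5,327): $1,900 to deductible, leaving $3,427; coinsurance $3,427 × 30% = $1,028.10. Traveler pays $2,928.10; OOP now $2,928.10. Insurer: $5,327 − $2,928.10 = $2,398.90.
#2 ($500): deductible met; 30% of $500 = $150. Traveler pays $150; OOP now $3,078.10. Insurer: $500 − $150 = $350.
#3 ($1,904): deductible met; 30% of $1,904 = $571.20. Cost to traveler: $571.20. OOP to date $3,649.30. Plan pays $1,904 − $571.20 = $1,332.80.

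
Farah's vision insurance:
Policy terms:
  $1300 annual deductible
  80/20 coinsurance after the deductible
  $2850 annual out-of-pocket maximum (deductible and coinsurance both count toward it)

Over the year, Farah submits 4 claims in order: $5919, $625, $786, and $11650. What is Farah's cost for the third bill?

#1 ($5919): $1300 to deductible, leaving $4619; 20% of $4619 = $923.80. Member pays $2223.80; OOP now $2223.80.
#2 ($625): deductible already satisfied, so member's share is 20% × $625 = $125. Cost to member: $125. OOP to date $2348.80.
#3 ($786): deductible met; 20% of $786 = $157.20. Cost to member: $157.20. OOP to date $2506.

$157.20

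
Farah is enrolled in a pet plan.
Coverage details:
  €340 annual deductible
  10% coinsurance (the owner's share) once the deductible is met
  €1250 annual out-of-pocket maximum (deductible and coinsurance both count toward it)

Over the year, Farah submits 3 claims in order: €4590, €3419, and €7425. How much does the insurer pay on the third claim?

€7281.90

Claim 1 — €4590: €340 finishes the deductible; €4250 goes to coinsurance; coinsurance €4250 × 10% = €425. Owner owes €765 (running OOP €765). Insurer: €4590 − €765 = €3825.
Claim 2 — €3419: 10% coinsurance on €3419 = €341.90. Cost to owner: €341.90. OOP to date €1106.90. Insurer: €3419 − €341.90 = €3077.10.
Claim 3 — €7425: deductible met; 10% of €7425 = €742.50. OOP would hit €1849.40 > €1250, so the cap limits the owner to €1250 − €1106.90 = €143.10. Insurer: €7425 − €143.10 = €7281.90.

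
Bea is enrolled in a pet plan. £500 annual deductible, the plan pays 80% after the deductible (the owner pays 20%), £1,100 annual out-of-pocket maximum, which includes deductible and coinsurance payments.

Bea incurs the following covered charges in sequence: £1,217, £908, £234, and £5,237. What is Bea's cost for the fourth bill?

£228.20

#1 (£1,217): £500 to deductible, leaving £717; owner's 20% is £143.40. Cost to owner: £643.40. OOP to date £643.40.
#2 (£908): deductible already satisfied, so owner's share is 20% × £908 = £181.60. Owner owes £181.60 (running OOP £825).
#3 (£234): 20% coinsurance on £234 = £46.80. Cost to owner: £46.80. OOP to date £871.80.
#4 (£5,237): deductible met; 20% of £5,237 = £1,047.40. That would push OOP to £1,919.20, over the £1,100 cap, so owner pays £1,100 − £871.80 = £228.20.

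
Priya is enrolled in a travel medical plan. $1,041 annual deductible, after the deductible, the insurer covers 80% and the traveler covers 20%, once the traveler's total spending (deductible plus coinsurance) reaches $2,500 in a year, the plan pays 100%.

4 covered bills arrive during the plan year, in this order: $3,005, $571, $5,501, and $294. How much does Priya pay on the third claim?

$952

Claim 1 — $3,005: deductible takes $1,041, $1,964 remains; traveler's 20% is $392.80. Traveler owes $1,433.80 (running OOP $1,433.80).
Claim 2 — $571: 20% coinsurance on $571 = $114.20. Traveler owes $114.20 (running OOP $1,548).
Claim 3 — $5,501: 20% coinsurance on $5,501 = $1,100.20. OOP would hit $2,648.20 > $2,500, so the cap limits the traveler to $2,500 − $1,548 = $952.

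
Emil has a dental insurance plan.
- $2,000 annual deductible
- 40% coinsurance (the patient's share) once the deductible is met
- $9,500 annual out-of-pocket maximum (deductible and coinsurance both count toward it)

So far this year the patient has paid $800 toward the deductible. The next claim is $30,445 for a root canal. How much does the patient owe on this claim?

$8,700

Remaining deductible: $2,000 − $800 = $1,200.
The remaining $29,245 (= $30,445 − $1,200) moves to coinsurance.
40% of $29,245 = $11,698 falls to the patient.
So the patient owes $1,200 + $11,698 = $12,898 before any cap.
That would bring total out-of-pocket to $13,698, past the $9,500 cap. The patient is capped at $9,500 − $800 = $8,700 on this claim.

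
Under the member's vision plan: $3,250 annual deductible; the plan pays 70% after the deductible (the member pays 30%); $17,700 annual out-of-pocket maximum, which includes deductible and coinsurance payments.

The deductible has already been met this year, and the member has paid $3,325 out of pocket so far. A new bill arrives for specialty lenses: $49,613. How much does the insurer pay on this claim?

With the deductible met, the entire $49,613 is subject to coinsurance.
Member's 30% share of $49,613 is $14,883.90.
That would bring total out-of-pocket to $18,208.90, past the $17,700 cap. The member is capped at $17,700 − $3,325 = $14,375 on this claim.
Insurer pays the balance: $49,613 − $14,375 = $35,238.

$35,238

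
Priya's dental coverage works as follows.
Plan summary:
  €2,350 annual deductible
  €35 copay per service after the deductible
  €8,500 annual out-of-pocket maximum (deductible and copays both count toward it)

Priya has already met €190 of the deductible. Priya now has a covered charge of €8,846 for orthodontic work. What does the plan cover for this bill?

€6,651

Remaining deductible: €2,350 − €190 = €2,160.
That leaves €8,846 − €2,160 = €6,686 for the copay.
Copay on this service: €35.
That puts the patient's cost at €2,160 + €35 = €2,195 before any cap.
Year-to-date out-of-pocket becomes €190 + €2,195 = €2,385, still under the €8,500 maximum, so no cap applies.
The plan picks up €8,846 − €2,195 = €6,651.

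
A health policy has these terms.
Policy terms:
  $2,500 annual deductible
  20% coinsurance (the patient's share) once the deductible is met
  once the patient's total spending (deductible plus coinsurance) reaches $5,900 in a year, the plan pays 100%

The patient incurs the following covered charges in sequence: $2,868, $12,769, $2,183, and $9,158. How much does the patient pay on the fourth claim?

Bill 1, $2,868: deductible takes $2,500, $368 remains; patient's 20% is $73.60. Cost to patient: $2,573.60. OOP to date $2,573.60.
Bill 2, $12,769: 20% coinsurance on $12,769 = $2,553.80. Cost to patient: $2,553.80. OOP to date $5,127.40.
Bill 3, $2,183: deductible already satisfied, so patient's share is 20% × $2,183 = $436.60. Patient owes $436.60 (running OOP $5,564).
Bill 4, $9,158: deductible already satisfied, so patient's share is 20% × $9,158 = $1,831.60. That would push OOP to $7,395.60, over the $5,900 cap, so patient pays $5,900 − $5,564 = $336.

$336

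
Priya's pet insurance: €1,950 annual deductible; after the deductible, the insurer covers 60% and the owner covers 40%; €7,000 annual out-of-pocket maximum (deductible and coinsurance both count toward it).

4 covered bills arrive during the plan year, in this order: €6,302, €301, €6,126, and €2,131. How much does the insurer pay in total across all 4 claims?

€7,860

Claim 1 — €6,302: €1,950 to deductible, leaving €4,352; coinsurance €4,352 × 40% = €1,740.80. Owner pays €3,690.80; OOP now €3,690.80. Plan pays €6,302 − €3,690.80 = €2,611.20.
Claim 2 — €301: deductible met; 40% of €301 = €120.40. Owner owes €120.40 (running OOP €3,811.20). Plan pays €301 − €120.40 = €180.60.
Claim 3 — €6,126: deductible already satisfied, so owner's share is 40% × €6,126 = €2,450.40. Cost to owner: €2,450.40. OOP to date €6,261.60. Plan pays €6,126 − €2,450.40 = €3,675.60.
Claim 4 — €2,131: deductible already satisfied, so owner's share is 40% × €2,131 = €852.40. That would push OOP to €7,114, over the €7,000 cap, so owner pays €7,000 − €6,261.60 = €738.40. Plan pays €2,131 − €738.40 = €1,392.60.
Insurer total = bills − owner's total = €14,860 − €7,000 = €7,860.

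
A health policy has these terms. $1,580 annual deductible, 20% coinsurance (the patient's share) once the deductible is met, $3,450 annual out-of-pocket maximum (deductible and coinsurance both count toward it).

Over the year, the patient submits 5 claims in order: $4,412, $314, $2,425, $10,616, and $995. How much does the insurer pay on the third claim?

$1,940

Bill 1, $4,412: $1,580 finishes the deductible; $2,832 goes to coinsurance; coinsurance $2,832 × 20% = $566.40. Cost to patient: $2,146.40. OOP to date $2,146.40. Insurer: $4,412 − $2,146.40 = $2,265.60.
Bill 2, $314: deductible met; 20% of $314 = $62.80. Patient owes $62.80 (running OOP $2,209.20). Plan pays $314 − $62.80 = $251.20.
Bill 3, $2,425: 20% coinsurance on $2,425 = $485. Patient owes $485 (running OOP $2,694.20). Insurer: $2,425 − $485 = $1,940.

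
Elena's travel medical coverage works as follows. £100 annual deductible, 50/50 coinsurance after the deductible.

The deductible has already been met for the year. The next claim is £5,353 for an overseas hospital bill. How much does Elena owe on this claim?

£2,676.50

The deductible is already satisfied, so the full bill goes to coinsurance.
Coinsurance: £5,353 × 50% = £2,676.50.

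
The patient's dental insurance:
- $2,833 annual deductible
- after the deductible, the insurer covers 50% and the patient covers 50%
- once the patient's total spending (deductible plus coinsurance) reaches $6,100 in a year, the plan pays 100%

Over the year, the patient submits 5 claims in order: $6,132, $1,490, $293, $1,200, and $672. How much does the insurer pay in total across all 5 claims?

Claim 1 — $6,132: deductible takes $2,833, $3,299 remains; 50% of $3,299 = $1,649.50. Cost to patient: $4,482.50. OOP to date $4,482.50. Plan pays $6,132 − $4,482.50 = $1,649.50.
Claim 2 — $1,490: 50% coinsurance on $1,490 = $745. Patient pays $745; OOP now $5,227.50. Insurer: $1,490 − $745 = $745.
Claim 3 — $293: 50% coinsurance on $293 = $146.50. Cost to patient: $146.50. OOP to date $5,374. Insurer: $293 − $146.50 = $146.50.
Claim 4 — $1,200: deductible met; 50% of $1,200 = $600. Patient pays $600; OOP now $5,974. Plan pays $1,200 − $600 = $600.
Claim 5 — $672: 50% coinsurance on $672 = $336. OOP would hit $6,310 > $6,100, so the cap limits the patient to $6,100 − $5,974 = $126. Insurer: $672 − $126 = $546.
Insurer total: $1,649.50 + $745 + $146.50 + $600 + $546 = $3,687.

$3,687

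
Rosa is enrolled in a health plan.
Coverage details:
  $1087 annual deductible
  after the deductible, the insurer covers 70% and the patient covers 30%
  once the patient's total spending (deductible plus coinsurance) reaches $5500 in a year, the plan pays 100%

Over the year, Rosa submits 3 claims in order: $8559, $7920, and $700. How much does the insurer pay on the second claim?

$5748.60

#1 ($8559): $1087 finishes the deductible; $7472 goes to coinsurance; patient's 30% is $2241.60. Cost to patient: $3328.60. OOP to date $3328.60. Insurer: $8559 − $3328.60 = $5230.40.
#2 ($7920): deductible already satisfied, so patient's share is 30% × $7920 = $2376. OOP would hit $5704.60 > $5500, so the cap limits the patient to $5500 − $3328.60 = $2171.40. Plan pays $7920 − $2171.40 = $5748.60.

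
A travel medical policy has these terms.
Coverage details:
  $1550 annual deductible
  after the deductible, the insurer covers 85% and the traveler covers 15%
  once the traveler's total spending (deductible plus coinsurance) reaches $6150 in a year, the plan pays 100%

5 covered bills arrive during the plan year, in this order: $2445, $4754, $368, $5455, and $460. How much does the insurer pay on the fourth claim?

#1 ($2445): deductible takes $1550, $895 remains; 15% of $895 = $134.25. Cost to traveler: $1684.25. OOP to date $1684.25. Plan pays $2445 − $1684.25 = $760.75.
#2 ($4754): 15% coinsurance on $4754 = $713.10. Cost to traveler: $713.10. OOP to date $2397.35. Plan pays $4754 − $713.10 = $4040.90.
#3 ($368): deductible met; 15% of $368 = $55.20. Cost to traveler: $55.20. OOP to date $2452.55. Plan pays $368 − $55.20 = $312.80.
#4 ($5455): 15% coinsurance on $5455 = $818.25. Traveler pays $818.25; OOP now $3270.80. Plan pays $5455 − $818.25 = $4636.75.

$4636.75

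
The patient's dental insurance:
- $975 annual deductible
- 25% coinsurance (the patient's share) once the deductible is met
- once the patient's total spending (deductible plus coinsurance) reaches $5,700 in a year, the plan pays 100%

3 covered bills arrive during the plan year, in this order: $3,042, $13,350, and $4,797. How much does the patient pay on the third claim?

$870.75

Bill 1, $3,042: deductible takes $975, $2,067 remains; 25% of $2,067 = $516.75. Patient pays $1,491.75; OOP now $1,491.75.
Bill 2, $13,350: 25% coinsurance on $13,350 = $3,337.50. Patient pays $3,337.50; OOP now $4,829.25.
Bill 3, $4,797: 25% coinsurance on $4,797 = $1,199.25. Adding that to $4,829.25 gives $6,028.50, past the $5,700 cap; patient pays only $5,700 − $4,829.25 = $870.75.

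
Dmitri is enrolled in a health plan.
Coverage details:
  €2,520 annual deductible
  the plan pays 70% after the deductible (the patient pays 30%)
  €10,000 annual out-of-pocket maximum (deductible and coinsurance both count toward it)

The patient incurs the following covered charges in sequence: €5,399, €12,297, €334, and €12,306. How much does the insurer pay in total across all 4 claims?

€20,336

Claim 1 (€5,399): €2,520 to deductible, leaving €2,879; coinsurance €2,879 × 30% = €863.70. Cost to patient: €3,383.70. OOP to date €3,383.70. Insurer: €5,399 − €3,383.70 = €2,015.30.
Claim 2 (€12,297): deductible already satisfied, so patient's share is 30% × €12,297 = €3,689.10. Patient owes €3,689.10 (running OOP €7,072.80). Insurer: €12,297 − €3,689.10 = €8,607.90.
Claim 3 (€334): deductible already satisfied, so patient's share is 30% × €334 = €100.20. Patient owes €100.20 (running OOP €7,173). Insurer: €334 − €100.20 = €233.80.
Claim 4 (€12,306): 30% coinsurance on €12,306 = €3,691.80. That would push OOP to €10,864.80, over the €10,000 cap, so patient pays €10,000 − €7,173 = €2,827. Insurer: €12,306 − €2,827 = €9,479.
Insurer total: €2,015.30 + €8,607.90 + €233.80 + €9,479 = €20,336.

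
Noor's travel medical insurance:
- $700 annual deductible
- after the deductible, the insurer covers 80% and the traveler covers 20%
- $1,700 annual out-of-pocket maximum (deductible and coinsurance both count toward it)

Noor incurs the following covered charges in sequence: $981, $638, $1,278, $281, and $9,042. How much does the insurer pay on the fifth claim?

$8,537.60

#1 ($981): $700 finishes the deductible; $281 goes to coinsurance; coinsurance $281 × 20% = $56.20. Cost to traveler: $756.20. OOP to date $756.20. Insurer: $981 − $756.20 = $224.80.
#2 ($638): deductible met; 20% of $638 = $127.60. Traveler pays $127.60; OOP now $883.80. Insurer: $638 − $127.60 = $510.40.
#3 ($1,278): deductible already satisfied, so traveler's share is 20% × $1,278 = $255.60. Traveler owes $255.60 (running OOP $1,139.40). Insurer: $1,278 − $255.60 = $1,022.40.
#4 ($281): deductible met; 20% of $281 = $56.20. Traveler owes $56.20 (running OOP $1,195.60). Plan pays $281 − $56.20 = $224.80.
#5 ($9,042): deductible met; 20% of $9,042 = $1,808.40. OOP would hit $3,004 > $1,700, so the cap limits the traveler to $1,700 − $1,195.60 = $504.40. Plan pays $9,042 − $504.40 = $8,537.60.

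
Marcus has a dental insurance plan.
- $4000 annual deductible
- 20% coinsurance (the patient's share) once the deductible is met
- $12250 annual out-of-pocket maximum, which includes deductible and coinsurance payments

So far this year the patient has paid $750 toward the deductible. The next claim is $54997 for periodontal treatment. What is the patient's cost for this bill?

Deductible still to meet: $4000 − $750 = $3250.
That leaves $54997 − $3250 = $51747 for coinsurance.
20% of $51747 = $10349.40 falls to the patient.
Patient responsibility before any cap: $3250 + $10349.40 = $13599.40.
That would bring total out-of-pocket to $14349.40, past the $12250 cap. The patient is capped at $12250 − $750 = $11500 on this claim.

$11500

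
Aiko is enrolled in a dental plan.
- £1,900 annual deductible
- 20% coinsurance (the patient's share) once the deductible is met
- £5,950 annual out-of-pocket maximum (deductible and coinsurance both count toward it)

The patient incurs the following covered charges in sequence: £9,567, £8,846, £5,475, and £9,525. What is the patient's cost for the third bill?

#1 (£9,567): deductible takes £1,900, £7,667 remains; coinsurance £7,667 × 20% = £1,533.40. Patient owes £3,433.40 (running OOP £3,433.40).
#2 (£8,846): deductible already satisfied, so patient's share is 20% × £8,846 = £1,769.20. Cost to patient: £1,769.20. OOP to date £5,202.60.
#3 (£5,475): deductible met; 20% of £5,475 = £1,095. Adding that to £5,202.60 gives £6,297.60, past the £5,950 cap; patient pays only £5,950 − £5,202.60 = £747.40.

£747.40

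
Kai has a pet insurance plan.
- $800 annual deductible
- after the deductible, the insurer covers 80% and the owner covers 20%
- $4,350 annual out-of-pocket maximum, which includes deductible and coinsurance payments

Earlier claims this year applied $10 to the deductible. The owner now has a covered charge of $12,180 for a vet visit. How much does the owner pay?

$3,068

Remaining deductible: $800 − $10 = $790.
After the $790 deductible portion, $12,180 − $790 = $11,390 is subject to coinsurance.
Owner's 20% share of $11,390 is $2,278.
Owner responsibility before any cap: $790 + $2,278 = $3,068.
Cumulative spending $10 + $3,068 = $3,078 stays under the $4,350 maximum.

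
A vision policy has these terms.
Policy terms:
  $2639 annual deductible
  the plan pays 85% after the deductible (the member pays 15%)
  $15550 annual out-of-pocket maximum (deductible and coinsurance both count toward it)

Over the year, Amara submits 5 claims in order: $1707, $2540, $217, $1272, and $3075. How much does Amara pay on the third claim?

$32.55

Claim 1 ($1707): fully absorbed by the deductible. Member owes $1707 (running OOP $1707).
Claim 2 ($2540): $932 finishes the deductible; $1608 goes to coinsurance; member's 15% is $241.20. Member pays $1173.20; OOP now $2880.20.
Claim 3 ($217): deductible already satisfied, so member's share is 15% × $217 = $32.55. Cost to member: $32.55. OOP to date $2912.75.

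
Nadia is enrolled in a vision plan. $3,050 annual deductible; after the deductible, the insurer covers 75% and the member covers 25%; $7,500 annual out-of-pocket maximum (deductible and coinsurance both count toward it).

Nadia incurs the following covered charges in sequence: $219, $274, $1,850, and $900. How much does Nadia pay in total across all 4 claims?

Claim 1 ($219): fully absorbed by the deductible. Member pays $219; OOP now $219.
Claim 2 ($274): entire amount goes to the deductible. Cost to member: $274. OOP to date $493.
Claim 3 ($1,850): fully absorbed by the deductible. Cost to member: $1,850. OOP to date $2,343.
Claim 4 ($900): $707 finishes the deductible; $193 goes to coinsurance; coinsurance $193 × 25% = $48.25. Member pays $755.25; OOP now $3,098.25.
Total paid by the member: $219 + $274 + $1,850 + $755.25 = $3,098.25.

$3,098.25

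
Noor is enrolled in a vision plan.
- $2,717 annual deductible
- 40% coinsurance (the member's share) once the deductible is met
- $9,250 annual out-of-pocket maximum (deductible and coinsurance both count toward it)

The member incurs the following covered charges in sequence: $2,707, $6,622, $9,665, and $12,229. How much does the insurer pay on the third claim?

$5,799

Claim 1 ($2,707): all of it applies to the deductible. Member pays $2,707; OOP now $2,707. Insurer: $2,707 − $2,707 = $0.
Claim 2 ($6,622): deductible takes $10, $6,612 remains; 40% of $6,612 = $2,644.80. Member pays $2,654.80; OOP now $5,361.80. Plan pays $6,622 − $2,654.80 = $3,967.20.
Claim 3 ($9,665): deductible already satisfied, so member's share is 40% × $9,665 = $3,866. Member owes $3,866 (running OOP $9,227.80). Plan pays $9,665 − $3,866 = $5,799.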